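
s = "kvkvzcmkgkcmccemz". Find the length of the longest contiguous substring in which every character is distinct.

add k: [k] len 1
add v: [k, v] len 2
add k (repeat k, move left end past it): [v, k] len 2
add v (repeat v, move left end past it): [k, v] len 2
add z: [k, v, z] len 3
add c: [k, v, z, c] len 4
add m: [k, v, z, c, m] len 5
add k (repeat k, move left end past it): [v, z, c, m, k] len 5
add g: [v, z, c, m, k, g] len 6
add k (repeat k, move left end past it): [g, k] len 2
add c: [g, k, c] len 3
add m: [g, k, c, m] len 4
add c (repeat c, move left end past it): [m, c] len 2
add c (repeat c, move left end past it): [c] len 1
add e: [c, e] len 2
add m: [c, e, m] len 3
add z: [c, e, m, z] len 4
Longest all-distinct length: 6.

6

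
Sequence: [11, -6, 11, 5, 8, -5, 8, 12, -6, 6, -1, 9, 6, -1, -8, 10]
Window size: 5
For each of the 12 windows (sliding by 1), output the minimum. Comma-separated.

-6, -6, -5, -5, -6, -6, -6, -6, -6, -1, -8, -8

11 -6 11 5 8 → min -6
-6 11 5 8 -5 → min -6
11 5 8 -5 8 → min -5
5 8 -5 8 12 → min -5
8 -5 8 12 -6 → min -6
-5 8 12 -6 6 → min -6
8 12 -6 6 -1 → min -6
12 -6 6 -1 9 → min -6
-6 6 -1 9 6 → min -6
6 -1 9 6 -1 → min -1
-1 9 6 -1 -8 → min -8
9 6 -1 -8 10 → min -8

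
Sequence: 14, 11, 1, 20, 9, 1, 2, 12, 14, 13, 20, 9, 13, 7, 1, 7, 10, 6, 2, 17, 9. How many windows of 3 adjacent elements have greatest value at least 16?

14 11 1 → max 14
11 1 20 → max 20  ≥ 16 ✓
1 20 9 → max 20  ≥ 16 ✓
20 9 1 → max 20  ≥ 16 ✓
9 1 2 → max 9
1 2 12 → max 12
2 12 14 → max 14
12 14 13 → max 14
14 13 20 → max 20  ≥ 16 ✓
13 20 9 → max 20  ≥ 16 ✓
20 9 13 → max 20  ≥ 16 ✓
9 13 7 → max 13
13 7 1 → max 13
7 1 7 → max 7
1 7 10 → max 10
7 10 6 → max 10
10 6 2 → max 10
6 2 17 → max 17  ≥ 16 ✓
2 17 9 → max 17  ≥ 16 ✓
8 windows satisfy the condition.

8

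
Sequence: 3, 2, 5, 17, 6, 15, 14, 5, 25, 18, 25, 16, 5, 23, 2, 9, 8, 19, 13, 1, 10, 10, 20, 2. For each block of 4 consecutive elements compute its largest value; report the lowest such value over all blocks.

13

(3, 2, 5, 17) → max 17
(2, 5, 17, 6) → max 17
(5, 17, 6, 15) → max 17
(17, 6, 15, 14) → max 17
(6, 15, 14, 5) → max 15
(15, 14, 5, 25) → max 25
(14, 5, 25, 18) → max 25
(5, 25, 18, 25) → max 25
(25, 18, 25, 16) → max 25
(18, 25, 16, 5) → max 25
(25, 16, 5, 23) → max 25
(16, 5, 23, 2) → max 23
(5, 23, 2, 9) → max 23
(23, 2, 9, 8) → max 23
(2, 9, 8, 19) → max 19
(9, 8, 19, 13) → max 19
(8, 19, 13, 1) → max 19
(19, 13, 1, 10) → max 19
(13, 1, 10, 10) → max 13
(1, 10, 10, 20) → max 20
(10, 10, 20, 2) → max 20
Lowest of these is 13.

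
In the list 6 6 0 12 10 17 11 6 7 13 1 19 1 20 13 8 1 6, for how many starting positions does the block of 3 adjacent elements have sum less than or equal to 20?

[6, 6, 0] → sum 12  ≤ 20 ✓
[6, 0, 12] → sum 18  ≤ 20 ✓
[0, 12, 10] → sum 22
[12, 10, 17] → sum 39
[10, 17, 11] → sum 38
[17, 11, 6] → sum 34
[11, 6, 7] → sum 24
[6, 7, 13] → sum 26
[7, 13, 1] → sum 21
[13, 1, 19] → sum 33
[1, 19, 1] → sum 21
[19, 1, 20] → sum 40
[1, 20, 13] → sum 34
[20, 13, 8] → sum 41
[13, 8, 1] → sum 22
[8, 1, 6] → sum 15  ≤ 20 ✓
3 windows satisfy the condition.

3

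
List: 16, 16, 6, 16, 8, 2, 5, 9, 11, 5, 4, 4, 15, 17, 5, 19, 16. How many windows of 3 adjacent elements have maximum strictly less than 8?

1

[16, 16, 6] → max 16
[16, 6, 16] → max 16
[6, 16, 8] → max 16
[16, 8, 2] → max 16
[8, 2, 5] → max 8
[2, 5, 9] → max 9
[5, 9, 11] → max 11
[9, 11, 5] → max 11
[11, 5, 4] → max 11
[5, 4, 4] → max 5  < 8 ✓
[4, 4, 15] → max 15
[4, 15, 17] → max 17
[15, 17, 5] → max 17
[17, 5, 19] → max 19
[5, 19, 16] → max 19
1 window satisfy the condition.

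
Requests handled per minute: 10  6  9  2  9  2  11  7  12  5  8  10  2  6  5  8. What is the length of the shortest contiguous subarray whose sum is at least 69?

10

add 10: running sum 10 < 69
add 6: running sum 16 < 69
add 9: running sum 25 < 69
add 2: running sum 27 < 69
add 9: running sum 36 < 69
add 2: running sum 38 < 69
add 11: running sum 49 < 69
add 7: running sum 56 < 69
add 12: running sum 68 < 69
add 5: shortest ending here [10, 6, 9, 2, 9, 2, 11, 7, 12, 5] sum 73, len 10
add 8: shortest ending here [6, 9, 2, 9, 2, 11, 7, 12, 5, 8] sum 71, len 10
add 10: shortest ending here [9, 2, 9, 2, 11, 7, 12, 5, 8, 10] sum 75, len 10
add 2: shortest ending here [9, 2, 9, 2, 11, 7, 12, 5, 8, 10, 2] sum 77, len 11
add 6: shortest ending here [9, 2, 11, 7, 12, 5, 8, 10, 2, 6] sum 72, len 10
add 5: shortest ending here [9, 2, 11, 7, 12, 5, 8, 10, 2, 6, 5] sum 77, len 11
add 8: shortest ending here [11, 7, 12, 5, 8, 10, 2, 6, 5, 8] sum 74, len 10
Shortest qualifying length: 10.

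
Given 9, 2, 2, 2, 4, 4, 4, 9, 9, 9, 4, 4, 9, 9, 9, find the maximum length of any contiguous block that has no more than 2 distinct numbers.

[9] 1 distinct, len 1
[9, 2] 2 distinct, len 2
[9, 2, 2] 2 distinct, len 3
[9, 2, 2, 2] 2 distinct, len 4
[2, 2, 2, 4] 2 distinct, len 4
[2, 2, 2, 4, 4] 2 distinct, len 5
[2, 2, 2, 4, 4, 4] 2 distinct, len 6
[4, 4, 4, 9] 2 distinct, len 4
[4, 4, 4, 9, 9] 2 distinct, len 5
[4, 4, 4, 9, 9, 9] 2 distinct, len 6
[4, 4, 4, 9, 9, 9, 4] 2 distinct, len 7
[4, 4, 4, 9, 9, 9, 4, 4] 2 distinct, len 8
[4, 4, 4, 9, 9, 9, 4, 4, 9] 2 distinct, len 9
[4, 4, 4, 9, 9, 9, 4, 4, 9, 9] 2 distinct, len 10
[4, 4, 4, 9, 9, 9, 4, 4, 9, 9, 9] 2 distinct, len 11
Longest length with ≤2 distinct: 11.

11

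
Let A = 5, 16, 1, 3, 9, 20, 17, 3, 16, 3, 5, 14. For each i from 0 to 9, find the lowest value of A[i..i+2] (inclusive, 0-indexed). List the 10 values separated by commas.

5 16 1 → min 1
16 1 3 → min 1
1 3 9 → min 1
3 9 20 → min 3
9 20 17 → min 9
20 17 3 → min 3
17 3 16 → min 3
3 16 3 → min 3
16 3 5 → min 3
3 5 14 → min 3

1, 1, 1, 3, 9, 3, 3, 3, 3, 3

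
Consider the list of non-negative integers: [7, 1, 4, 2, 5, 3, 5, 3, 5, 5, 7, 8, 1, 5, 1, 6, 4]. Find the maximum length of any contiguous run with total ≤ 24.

Extend to the right; shrink from the left whenever the sum exceeds 24:
[7] sum 7 len 1
[7, 1] sum 8 len 2
[7, 1, 4] sum 12 len 3
[7, 1, 4, 2] sum 14 len 4
[7, 1, 4, 2, 5] sum 19 len 5
[7, 1, 4, 2, 5, 3] sum 22 len 6
[1, 4, 2, 5, 3, 5] sum 20 len 6
[1, 4, 2, 5, 3, 5, 3] sum 23 len 7
[2, 5, 3, 5, 3, 5] sum 23 len 6
[3, 5, 3, 5, 5] sum 21 len 5
[3, 5, 5, 7] sum 20 len 4
[5, 7, 8] sum 20 len 3
[5, 7, 8, 1] sum 21 len 4
[7, 8, 1, 5] sum 21 len 4
[7, 8, 1, 5, 1] sum 22 len 5
[8, 1, 5, 1, 6] sum 21 len 5
[1, 5, 1, 6, 4] sum 17 len 5
Longest length seen: 7.

7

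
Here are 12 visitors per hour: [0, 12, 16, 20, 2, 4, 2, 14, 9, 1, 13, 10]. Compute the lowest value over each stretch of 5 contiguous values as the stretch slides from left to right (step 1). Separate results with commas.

[0, 12, 16, 20, 2] → min 0
[12, 16, 20, 2, 4] → min 2
[16, 20, 2, 4, 2] → min 2
[20, 2, 4, 2, 14] → min 2
[2, 4, 2, 14, 9] → min 2
[4, 2, 14, 9, 1] → min 1
[2, 14, 9, 1, 13] → min 1
[14, 9, 1, 13, 10] → min 1

0, 2, 2, 2, 2, 1, 1, 1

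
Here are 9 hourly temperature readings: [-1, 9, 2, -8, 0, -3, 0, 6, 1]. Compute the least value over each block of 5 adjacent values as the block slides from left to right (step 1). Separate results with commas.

-8, -8, -8, -8, -3

(-1, 9, 2, -8, 0) → min -8
(9, 2, -8, 0, -3) → min -8
(2, -8, 0, -3, 0) → min -8
(-8, 0, -3, 0, 6) → min -8
(0, -3, 0, 6, 1) → min -3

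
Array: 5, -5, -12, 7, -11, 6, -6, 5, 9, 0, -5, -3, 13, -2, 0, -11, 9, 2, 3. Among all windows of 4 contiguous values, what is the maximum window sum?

14

(5, -5, -12, 7) → sum -5
(-5, -12, 7, -11) → sum -21
(-12, 7, -11, 6) → sum -10
(7, -11, 6, -6) → sum -4
(-11, 6, -6, 5) → sum -6
(6, -6, 5, 9) → sum 14
(-6, 5, 9, 0) → sum 8
(5, 9, 0, -5) → sum 9
(9, 0, -5, -3) → sum 1
(0, -5, -3, 13) → sum 5
(-5, -3, 13, -2) → sum 3
(-3, 13, -2, 0) → sum 8
(13, -2, 0, -11) → sum 0
(-2, 0, -11, 9) → sum -4
(0, -11, 9, 2) → sum 0
(-11, 9, 2, 3) → sum 3
Maximum of these is 14.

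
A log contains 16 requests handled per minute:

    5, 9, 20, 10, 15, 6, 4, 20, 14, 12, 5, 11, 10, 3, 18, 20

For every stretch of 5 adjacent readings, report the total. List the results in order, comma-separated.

59, 60, 55, 55, 59, 56, 55, 62, 52, 41, 47, 62

Sliding a size-5 window across the 16 values:
5 9 20 10 15 → sum 59
9 20 10 15 6 → sum 60
20 10 15 6 4 → sum 55
10 15 6 4 20 → sum 55
15 6 4 20 14 → sum 59
6 4 20 14 12 → sum 56
4 20 14 12 5 → sum 55
20 14 12 5 11 → sum 62
14 12 5 11 10 → sum 52
12 5 11 10 3 → sum 41
5 11 10 3 18 → sum 47
11 10 3 18 20 → sum 62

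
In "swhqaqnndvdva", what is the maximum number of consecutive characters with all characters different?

5

add s: [s] len 1
add w: [s, w] len 2
add h: [s, w, h] len 3
add q: [s, w, h, q] len 4
add a: [s, w, h, q, a] len 5
add q (repeat q, move left end past it): [a, q] len 2
add n: [a, q, n] len 3
add n (repeat n, move left end past it): [n] len 1
add d: [n, d] len 2
add v: [n, d, v] len 3
add d (repeat d, move left end past it): [v, d] len 2
add v (repeat v, move left end past it): [d, v] len 2
add a: [d, v, a] len 3
Longest all-distinct length: 5.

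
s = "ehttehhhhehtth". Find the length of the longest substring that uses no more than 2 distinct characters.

add e: window [e] (1 distinct), len 1
add h: window [e, h] (2 distinct), len 2
add t: window [h, t] (2 distinct), len 2
add t: window [h, t, t] (2 distinct), len 3
add e: window [t, t, e] (2 distinct), len 3
add h: window [e, h] (2 distinct), len 2
add h: window [e, h, h] (2 distinct), len 3
add h: window [e, h, h, h] (2 distinct), len 4
add h: window [e, h, h, h, h] (2 distinct), len 5
add e: window [e, h, h, h, h, e] (2 distinct), len 6
add h: window [e, h, h, h, h, e, h] (2 distinct), len 7
add t: window [h, t] (2 distinct), len 2
add t: window [h, t, t] (2 distinct), len 3
add h: window [h, t, t, h] (2 distinct), len 4
Longest length with ≤2 distinct: 7.

7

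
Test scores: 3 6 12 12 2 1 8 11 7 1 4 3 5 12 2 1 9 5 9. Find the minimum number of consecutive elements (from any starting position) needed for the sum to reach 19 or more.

2

add 3: running sum 3 < 19
add 6: running sum 9 < 19
end 2: [3, 6, 12] sum 21, len 3
end 3: [12, 12] sum 24, len 2
end 4: [12, 12, 2] sum 26, len 3
end 5: [12, 12, 2, 1] sum 27, len 4
end 6: [12, 2, 1, 8] sum 23, len 4
end 7: [8, 11] sum 19, len 2
end 8: [8, 11, 7] sum 26, len 3
end 9: [11, 7, 1] sum 19, len 3
end 10: [11, 7, 1, 4] sum 23, len 4
end 11: [11, 7, 1, 4, 3] sum 26, len 5
end 12: [7, 1, 4, 3, 5] sum 20, len 5
end 13: [3, 5, 12] sum 20, len 3
end 14: [5, 12, 2] sum 19, len 3
end 15: [5, 12, 2, 1] sum 20, len 4
end 16: [12, 2, 1, 9] sum 24, len 4
end 17: [12, 2, 1, 9, 5] sum 29, len 5
end 18: [9, 5, 9] sum 23, len 3
Shortest qualifying length: 2.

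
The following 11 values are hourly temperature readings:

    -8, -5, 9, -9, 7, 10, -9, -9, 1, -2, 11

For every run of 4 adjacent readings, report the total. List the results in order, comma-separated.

-8 -5 9 -9 → sum -13
-5 9 -9 7 → sum 2
9 -9 7 10 → sum 17
-9 7 10 -9 → sum -1
7 10 -9 -9 → sum -1
10 -9 -9 1 → sum -7
-9 -9 1 -2 → sum -19
-9 1 -2 11 → sum 1

-13, 2, 17, -1, -1, -7, -19, 1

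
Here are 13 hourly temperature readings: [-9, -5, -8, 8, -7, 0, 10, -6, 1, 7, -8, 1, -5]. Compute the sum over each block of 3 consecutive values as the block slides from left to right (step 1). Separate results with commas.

-22, -5, -7, 1, 3, 4, 5, 2, 0, 0, -12

[-9, -5, -8] → sum -22
[-5, -8, 8] → sum -5
[-8, 8, -7] → sum -7
[8, -7, 0] → sum 1
[-7, 0, 10] → sum 3
[0, 10, -6] → sum 4
[10, -6, 1] → sum 5
[-6, 1, 7] → sum 2
[1, 7, -8] → sum 0
[7, -8, 1] → sum 0
[-8, 1, -5] → sum -12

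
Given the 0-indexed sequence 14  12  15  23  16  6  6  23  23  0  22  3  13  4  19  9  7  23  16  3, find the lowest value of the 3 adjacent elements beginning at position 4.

Elements at indices 4..6: 16, 6, 6
min(16, 6, 6) = 6

6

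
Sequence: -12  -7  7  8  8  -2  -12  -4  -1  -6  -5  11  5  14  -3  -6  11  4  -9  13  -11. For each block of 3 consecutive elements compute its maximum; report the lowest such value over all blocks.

-12 -7 7 → max 7
-7 7 8 → max 8
7 8 8 → max 8
8 8 -2 → max 8
8 -2 -12 → max 8
-2 -12 -4 → max -2
-12 -4 -1 → max -1
-4 -1 -6 → max -1
-1 -6 -5 → max -1
-6 -5 11 → max 11
-5 11 5 → max 11
11 5 14 → max 14
5 14 -3 → max 14
14 -3 -6 → max 14
-3 -6 11 → max 11
-6 11 4 → max 11
11 4 -9 → max 11
4 -9 13 → max 13
-9 13 -11 → max 13
Lowest of these is -2.

-2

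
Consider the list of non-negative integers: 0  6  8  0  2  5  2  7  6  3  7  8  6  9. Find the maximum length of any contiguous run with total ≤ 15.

4

Extend to the right; shrink from the left whenever the sum exceeds 15:
[0] sum 0 len 1
[0, 6] sum 6 len 2
[0, 6, 8] sum 14 len 3
[0, 6, 8, 0] sum 14 len 4
[8, 0, 2] sum 10 len 3
[8, 0, 2, 5] sum 15 len 4
[0, 2, 5, 2] sum 9 len 4
[5, 2, 7] sum 14 len 3
[2, 7, 6] sum 15 len 3
[6, 3] sum 9 len 2
[3, 7] sum 10 len 2
[7, 8] sum 15 len 2
[8, 6] sum 14 len 2
[6, 9] sum 15 len 2
Longest length seen: 4.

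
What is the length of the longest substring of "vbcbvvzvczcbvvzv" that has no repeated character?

4

[v] len 1
[v, b] len 2
[v, b, c] len 3
[c, b] len 2
[c, b, v] len 3
[v] len 1
[v, z] len 2
[z, v] len 2
[z, v, c] len 3
[v, c, z] len 3
[z, c] len 2
[z, c, b] len 3
[z, c, b, v] len 4
[v] len 1
[v, z] len 2
[z, v] len 2
Longest all-distinct length: 4.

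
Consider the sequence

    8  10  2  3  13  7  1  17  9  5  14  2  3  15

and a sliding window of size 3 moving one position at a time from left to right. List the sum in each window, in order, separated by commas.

8 10 2 → sum 20
10 2 3 → sum 15
2 3 13 → sum 18
3 13 7 → sum 23
13 7 1 → sum 21
7 1 17 → sum 25
1 17 9 → sum 27
17 9 5 → sum 31
9 5 14 → sum 28
5 14 2 → sum 21
14 2 3 → sum 19
2 3 15 → sum 20

20, 15, 18, 23, 21, 25, 27, 31, 28, 21, 19, 20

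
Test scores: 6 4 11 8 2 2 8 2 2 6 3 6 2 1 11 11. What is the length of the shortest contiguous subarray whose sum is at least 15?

add 6: running sum 6 < 15
add 4: running sum 10 < 15
end 2: [4, 11] sum 15, len 2
end 3: [11, 8] sum 19, len 2
end 4: [11, 8, 2] sum 21, len 3
end 5: [11, 8, 2, 2] sum 23, len 4
end 6: [8, 2, 2, 8] sum 20, len 4
end 7: [8, 2, 2, 8, 2] sum 22, len 5
end 8: [2, 2, 8, 2, 2] sum 16, len 5
end 9: [8, 2, 2, 6] sum 18, len 4
end 10: [8, 2, 2, 6, 3] sum 21, len 5
end 11: [6, 3, 6] sum 15, len 3
end 12: [6, 3, 6, 2] sum 17, len 4
end 13: [6, 3, 6, 2, 1] sum 18, len 5
end 14: [6, 2, 1, 11] sum 20, len 4
end 15: [11, 11] sum 22, len 2
Shortest qualifying length: 2.

2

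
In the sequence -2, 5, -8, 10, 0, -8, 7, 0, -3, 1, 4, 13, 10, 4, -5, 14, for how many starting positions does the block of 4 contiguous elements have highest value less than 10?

4

-2 5 -8 10 → max 10
5 -8 10 0 → max 10
-8 10 0 -8 → max 10
10 0 -8 7 → max 10
0 -8 7 0 → max 7  < 10 ✓
-8 7 0 -3 → max 7  < 10 ✓
7 0 -3 1 → max 7  < 10 ✓
0 -3 1 4 → max 4  < 10 ✓
-3 1 4 13 → max 13
1 4 13 10 → max 13
4 13 10 4 → max 13
13 10 4 -5 → max 13
10 4 -5 14 → max 14
4 windows satisfy the condition.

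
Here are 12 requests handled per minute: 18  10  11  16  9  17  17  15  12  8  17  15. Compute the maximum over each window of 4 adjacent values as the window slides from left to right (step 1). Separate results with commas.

18, 16, 17, 17, 17, 17, 17, 17, 17

18 10 11 16 → max 18
10 11 16 9 → max 16
11 16 9 17 → max 17
16 9 17 17 → max 17
9 17 17 15 → max 17
17 17 15 12 → max 17
17 15 12 8 → max 17
15 12 8 17 → max 17
12 8 17 15 → max 17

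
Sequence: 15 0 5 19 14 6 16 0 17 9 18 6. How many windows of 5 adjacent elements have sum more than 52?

[15, 0, 5, 19, 14] → sum 53  > 52 ✓
[0, 5, 19, 14, 6] → sum 44
[5, 19, 14, 6, 16] → sum 60  > 52 ✓
[19, 14, 6, 16, 0] → sum 55  > 52 ✓
[14, 6, 16, 0, 17] → sum 53  > 52 ✓
[6, 16, 0, 17, 9] → sum 48
[16, 0, 17, 9, 18] → sum 60  > 52 ✓
[0, 17, 9, 18, 6] → sum 50
5 windows satisfy the condition.

5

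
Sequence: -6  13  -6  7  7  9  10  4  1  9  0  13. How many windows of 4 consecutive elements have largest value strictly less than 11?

6

[-6, 13, -6, 7] → max 13
[13, -6, 7, 7] → max 13
[-6, 7, 7, 9] → max 9  < 11 ✓
[7, 7, 9, 10] → max 10  < 11 ✓
[7, 9, 10, 4] → max 10  < 11 ✓
[9, 10, 4, 1] → max 10  < 11 ✓
[10, 4, 1, 9] → max 10  < 11 ✓
[4, 1, 9, 0] → max 9  < 11 ✓
[1, 9, 0, 13] → max 13
6 windows satisfy the condition.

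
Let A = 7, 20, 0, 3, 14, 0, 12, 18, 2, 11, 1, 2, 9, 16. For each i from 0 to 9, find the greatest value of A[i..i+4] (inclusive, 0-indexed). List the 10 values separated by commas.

20, 20, 14, 18, 18, 18, 18, 18, 11, 16

7 20 0 3 14 → max 20
20 0 3 14 0 → max 20
0 3 14 0 12 → max 14
3 14 0 12 18 → max 18
14 0 12 18 2 → max 18
0 12 18 2 11 → max 18
12 18 2 11 1 → max 18
18 2 11 1 2 → max 18
2 11 1 2 9 → max 11
11 1 2 9 16 → max 16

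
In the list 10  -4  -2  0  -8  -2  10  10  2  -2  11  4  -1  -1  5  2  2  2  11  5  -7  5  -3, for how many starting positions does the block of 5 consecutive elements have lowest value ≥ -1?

6

[10, -4, -2, 0, -8] → min -8
[-4, -2, 0, -8, -2] → min -8
[-2, 0, -8, -2, 10] → min -8
[0, -8, -2, 10, 10] → min -8
[-8, -2, 10, 10, 2] → min -8
[-2, 10, 10, 2, -2] → min -2
[10, 10, 2, -2, 11] → min -2
[10, 2, -2, 11, 4] → min -2
[2, -2, 11, 4, -1] → min -2
[-2, 11, 4, -1, -1] → min -2
[11, 4, -1, -1, 5] → min -1  ≥ -1 ✓
[4, -1, -1, 5, 2] → min -1  ≥ -1 ✓
[-1, -1, 5, 2, 2] → min -1  ≥ -1 ✓
[-1, 5, 2, 2, 2] → min -1  ≥ -1 ✓
[5, 2, 2, 2, 11] → min 2  ≥ -1 ✓
[2, 2, 2, 11, 5] → min 2  ≥ -1 ✓
[2, 2, 11, 5, -7] → min -7
[2, 11, 5, -7, 5] → min -7
[11, 5, -7, 5, -3] → min -7
6 windows satisfy the condition.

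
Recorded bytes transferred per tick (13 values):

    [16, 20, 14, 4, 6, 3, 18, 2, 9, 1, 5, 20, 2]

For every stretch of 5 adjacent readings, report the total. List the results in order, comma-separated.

Sliding a size-5 window across the 13 values:
[16, 20, 14, 4, 6] → sum 60
[20, 14, 4, 6, 3] → sum 47
[14, 4, 6, 3, 18] → sum 45
[4, 6, 3, 18, 2] → sum 33
[6, 3, 18, 2, 9] → sum 38
[3, 18, 2, 9, 1] → sum 33
[18, 2, 9, 1, 5] → sum 35
[2, 9, 1, 5, 20] → sum 37
[9, 1, 5, 20, 2] → sum 37

60, 47, 45, 33, 38, 33, 35, 37, 37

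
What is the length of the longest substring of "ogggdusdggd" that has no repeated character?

4

[o] len 1
[o, g] len 2
[g] len 1
[g] len 1
[g, d] len 2
[g, d, u] len 3
[g, d, u, s] len 4
[u, s, d] len 3
[u, s, d, g] len 4
[g] len 1
[g, d] len 2
Longest all-distinct length: 4.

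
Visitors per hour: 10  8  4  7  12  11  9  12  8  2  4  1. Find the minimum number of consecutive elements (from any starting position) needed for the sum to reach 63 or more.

7

Extend right; whenever the sum reaches 63, record the length and shrink from the left:
add 10: running sum 10 < 63
add 8: running sum 18 < 63
add 4: running sum 22 < 63
add 7: running sum 29 < 63
add 12: running sum 41 < 63
add 11: running sum 52 < 63
add 9: running sum 61 < 63
add 12: shortest ending here [8, 4, 7, 12, 11, 9, 12] sum 63, len 7
add 8: shortest ending here [4, 7, 12, 11, 9, 12, 8] sum 63, len 7
add 2: shortest ending here [4, 7, 12, 11, 9, 12, 8, 2] sum 65, len 8
add 4: shortest ending here [7, 12, 11, 9, 12, 8, 2, 4] sum 65, len 8
add 1: shortest ending here [7, 12, 11, 9, 12, 8, 2, 4, 1] sum 66, len 9
Shortest qualifying length: 7.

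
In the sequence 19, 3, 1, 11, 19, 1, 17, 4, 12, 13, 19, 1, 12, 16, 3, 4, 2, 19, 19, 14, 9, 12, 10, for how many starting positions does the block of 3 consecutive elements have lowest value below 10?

(19, 3, 1) → min 1  < 10 ✓
(3, 1, 11) → min 1  < 10 ✓
(1, 11, 19) → min 1  < 10 ✓
(11, 19, 1) → min 1  < 10 ✓
(19, 1, 17) → min 1  < 10 ✓
(1, 17, 4) → min 1  < 10 ✓
(17, 4, 12) → min 4  < 10 ✓
(4, 12, 13) → min 4  < 10 ✓
(12, 13, 19) → min 12
(13, 19, 1) → min 1  < 10 ✓
(19, 1, 12) → min 1  < 10 ✓
(1, 12, 16) → min 1  < 10 ✓
(12, 16, 3) → min 3  < 10 ✓
(16, 3, 4) → min 3  < 10 ✓
(3, 4, 2) → min 2  < 10 ✓
(4, 2, 19) → min 2  < 10 ✓
(2, 19, 19) → min 2  < 10 ✓
(19, 19, 14) → min 14
(19, 14, 9) → min 9  < 10 ✓
(14, 9, 12) → min 9  < 10 ✓
(9, 12, 10) → min 9  < 10 ✓
19 windows satisfy the condition.

19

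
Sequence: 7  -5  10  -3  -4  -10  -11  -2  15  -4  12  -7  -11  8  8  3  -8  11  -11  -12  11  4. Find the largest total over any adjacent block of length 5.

[7, -5, 10, -3, -4] → sum 5
[-5, 10, -3, -4, -10] → sum -12
[10, -3, -4, -10, -11] → sum -18
[-3, -4, -10, -11, -2] → sum -30
[-4, -10, -11, -2, 15] → sum -12
[-10, -11, -2, 15, -4] → sum -12
[-11, -2, 15, -4, 12] → sum 10
[-2, 15, -4, 12, -7] → sum 14
[15, -4, 12, -7, -11] → sum 5
[-4, 12, -7, -11, 8] → sum -2
[12, -7, -11, 8, 8] → sum 10
[-7, -11, 8, 8, 3] → sum 1
[-11, 8, 8, 3, -8] → sum 0
[8, 8, 3, -8, 11] → sum 22
[8, 3, -8, 11, -11] → sum 3
[3, -8, 11, -11, -12] → sum -17
[-8, 11, -11, -12, 11] → sum -9
[11, -11, -12, 11, 4] → sum 3
Largest of these is 22.

22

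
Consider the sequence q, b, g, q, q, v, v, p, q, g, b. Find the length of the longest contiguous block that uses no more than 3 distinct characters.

Extend right; when distinct count exceeds 3, shrink from the left:
[q] 1 distinct, len 1
[q, b] 2 distinct, len 2
[q, b, g] 3 distinct, len 3
[q, b, g, q] 3 distinct, len 4
[q, b, g, q, q] 3 distinct, len 5
[g, q, q, v] 3 distinct, len 4
[g, q, q, v, v] 3 distinct, len 5
[q, q, v, v, p] 3 distinct, len 5
[q, q, v, v, p, q] 3 distinct, len 6
[p, q, g] 3 distinct, len 3
[q, g, b] 3 distinct, len 3
Longest length with ≤3 distinct: 6.

6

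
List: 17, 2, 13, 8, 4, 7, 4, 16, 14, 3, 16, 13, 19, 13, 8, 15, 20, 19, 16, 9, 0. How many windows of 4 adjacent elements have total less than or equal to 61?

15

[17, 2, 13, 8] → sum 40  ≤ 61 ✓
[2, 13, 8, 4] → sum 27  ≤ 61 ✓
[13, 8, 4, 7] → sum 32  ≤ 61 ✓
[8, 4, 7, 4] → sum 23  ≤ 61 ✓
[4, 7, 4, 16] → sum 31  ≤ 61 ✓
[7, 4, 16, 14] → sum 41  ≤ 61 ✓
[4, 16, 14, 3] → sum 37  ≤ 61 ✓
[16, 14, 3, 16] → sum 49  ≤ 61 ✓
[14, 3, 16, 13] → sum 46  ≤ 61 ✓
[3, 16, 13, 19] → sum 51  ≤ 61 ✓
[16, 13, 19, 13] → sum 61  ≤ 61 ✓
[13, 19, 13, 8] → sum 53  ≤ 61 ✓
[19, 13, 8, 15] → sum 55  ≤ 61 ✓
[13, 8, 15, 20] → sum 56  ≤ 61 ✓
[8, 15, 20, 19] → sum 62
[15, 20, 19, 16] → sum 70
[20, 19, 16, 9] → sum 64
[19, 16, 9, 0] → sum 44  ≤ 61 ✓
15 windows satisfy the condition.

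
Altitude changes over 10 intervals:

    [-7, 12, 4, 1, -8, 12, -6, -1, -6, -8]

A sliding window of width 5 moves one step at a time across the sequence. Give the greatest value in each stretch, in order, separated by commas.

Sliding a size-5 window across the 10 values:
-7 12 4 1 -8 → max 12
12 4 1 -8 12 → max 12
4 1 -8 12 -6 → max 12
1 -8 12 -6 -1 → max 12
-8 12 -6 -1 -6 → max 12
12 -6 -1 -6 -8 → max 12

12, 12, 12, 12, 12, 12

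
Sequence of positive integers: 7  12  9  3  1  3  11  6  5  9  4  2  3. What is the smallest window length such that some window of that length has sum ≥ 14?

2

add 7: running sum 7 < 14
end 1: [7, 12] sum 19, len 2
end 2: [12, 9] sum 21, len 2
end 3: [12, 9, 3] sum 24, len 3
end 4: [12, 9, 3, 1] sum 25, len 4
end 5: [9, 3, 1, 3] sum 16, len 4
end 6: [3, 11] sum 14, len 2
end 7: [11, 6] sum 17, len 2
end 8: [11, 6, 5] sum 22, len 3
end 9: [5, 9] sum 14, len 2
end 10: [5, 9, 4] sum 18, len 3
end 11: [9, 4, 2] sum 15, len 3
end 12: [9, 4, 2, 3] sum 18, len 4
Shortest qualifying length: 2.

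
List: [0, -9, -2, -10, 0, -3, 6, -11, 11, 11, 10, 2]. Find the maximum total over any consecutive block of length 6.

0 -9 -2 -10 0 -3 → sum -24
-9 -2 -10 0 -3 6 → sum -18
-2 -10 0 -3 6 -11 → sum -20
-10 0 -3 6 -11 11 → sum -7
0 -3 6 -11 11 11 → sum 14
-3 6 -11 11 11 10 → sum 24
6 -11 11 11 10 2 → sum 29
Maximum of these is 29.

29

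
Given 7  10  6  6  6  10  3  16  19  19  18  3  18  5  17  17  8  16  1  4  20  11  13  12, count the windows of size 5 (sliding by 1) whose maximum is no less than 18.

(7, 10, 6, 6, 6) → max 10
(10, 6, 6, 6, 10) → max 10
(6, 6, 6, 10, 3) → max 10
(6, 6, 10, 3, 16) → max 16
(6, 10, 3, 16, 19) → max 19  ≥ 18 ✓
(10, 3, 16, 19, 19) → max 19  ≥ 18 ✓
(3, 16, 19, 19, 18) → max 19  ≥ 18 ✓
(16, 19, 19, 18, 3) → max 19  ≥ 18 ✓
(19, 19, 18, 3, 18) → max 19  ≥ 18 ✓
(19, 18, 3, 18, 5) → max 19  ≥ 18 ✓
(18, 3, 18, 5, 17) → max 18  ≥ 18 ✓
(3, 18, 5, 17, 17) → max 18  ≥ 18 ✓
(18, 5, 17, 17, 8) → max 18  ≥ 18 ✓
(5, 17, 17, 8, 16) → max 17
(17, 17, 8, 16, 1) → max 17
(17, 8, 16, 1, 4) → max 17
(8, 16, 1, 4, 20) → max 20  ≥ 18 ✓
(16, 1, 4, 20, 11) → max 20  ≥ 18 ✓
(1, 4, 20, 11, 13) → max 20  ≥ 18 ✓
(4, 20, 11, 13, 12) → max 20  ≥ 18 ✓
13 windows satisfy the condition.

13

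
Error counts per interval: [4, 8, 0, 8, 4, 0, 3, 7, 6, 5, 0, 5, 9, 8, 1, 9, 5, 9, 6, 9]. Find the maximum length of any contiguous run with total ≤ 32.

8

Extend to the right; shrink from the left whenever the sum exceeds 32:
[4] sum 4 len 1
[4, 8] sum 12 len 2
[4, 8, 0] sum 12 len 3
[4, 8, 0, 8] sum 20 len 4
[4, 8, 0, 8, 4] sum 24 len 5
[4, 8, 0, 8, 4, 0] sum 24 len 6
[4, 8, 0, 8, 4, 0, 3] sum 27 len 7
[8, 0, 8, 4, 0, 3, 7] sum 30 len 7
[0, 8, 4, 0, 3, 7, 6] sum 28 len 7
[4, 0, 3, 7, 6, 5] sum 25 len 6
[4, 0, 3, 7, 6, 5, 0] sum 25 len 7
[4, 0, 3, 7, 6, 5, 0, 5] sum 30 len 8
[7, 6, 5, 0, 5, 9] sum 32 len 6
[5, 0, 5, 9, 8] sum 27 len 5
[5, 0, 5, 9, 8, 1] sum 28 len 6
[0, 5, 9, 8, 1, 9] sum 32 len 6
[9, 8, 1, 9, 5] sum 32 len 5
[8, 1, 9, 5, 9] sum 32 len 5
[1, 9, 5, 9, 6] sum 30 len 5
[5, 9, 6, 9] sum 29 len 4
Longest length seen: 8.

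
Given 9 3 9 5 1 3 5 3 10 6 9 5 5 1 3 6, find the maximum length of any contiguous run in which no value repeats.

add 9: [9] len 1
add 3: [9, 3] len 2
add 9 (repeat 9, move left end past it): [3, 9] len 2
add 5: [3, 9, 5] len 3
add 1: [3, 9, 5, 1] len 4
add 3 (repeat 3, move left end past it): [9, 5, 1, 3] len 4
add 5 (repeat 5, move left end past it): [1, 3, 5] len 3
add 3 (repeat 3, move left end past it): [5, 3] len 2
add 10: [5, 3, 10] len 3
add 6: [5, 3, 10, 6] len 4
add 9: [5, 3, 10, 6, 9] len 5
add 5 (repeat 5, move left end past it): [3, 10, 6, 9, 5] len 5
add 5 (repeat 5, move left end past it): [5] len 1
add 1: [5, 1] len 2
add 3: [5, 1, 3] len 3
add 6: [5, 1, 3, 6] len 4
Longest all-distinct length: 5.

5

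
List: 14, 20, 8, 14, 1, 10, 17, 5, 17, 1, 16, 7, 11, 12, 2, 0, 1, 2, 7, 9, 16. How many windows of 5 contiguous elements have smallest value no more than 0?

5

14 20 8 14 1 → min 1
20 8 14 1 10 → min 1
8 14 1 10 17 → min 1
14 1 10 17 5 → min 1
1 10 17 5 17 → min 1
10 17 5 17 1 → min 1
17 5 17 1 16 → min 1
5 17 1 16 7 → min 1
17 1 16 7 11 → min 1
1 16 7 11 12 → min 1
16 7 11 12 2 → min 2
7 11 12 2 0 → min 0  ≤ 0 ✓
11 12 2 0 1 → min 0  ≤ 0 ✓
12 2 0 1 2 → min 0  ≤ 0 ✓
2 0 1 2 7 → min 0  ≤ 0 ✓
0 1 2 7 9 → min 0  ≤ 0 ✓
1 2 7 9 16 → min 1
5 windows satisfy the condition.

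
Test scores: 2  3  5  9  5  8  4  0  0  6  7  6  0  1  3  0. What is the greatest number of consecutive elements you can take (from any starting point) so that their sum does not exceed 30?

Extend to the right; shrink from the left whenever the sum exceeds 30:
add 2: [2] sum 2, len 1
add 3: [2, 3] sum 5, len 2
add 5: [2, 3, 5] sum 10, len 3
add 9: [2, 3, 5, 9] sum 19, len 4
add 5: [2, 3, 5, 9, 5] sum 24, len 5
add 8: [3, 5, 9, 5, 8] sum 30, len 5
add 4: [9, 5, 8, 4] sum 26, len 4
add 0: [9, 5, 8, 4, 0] sum 26, len 5
add 0: [9, 5, 8, 4, 0, 0] sum 26, len 6
add 6: [5, 8, 4, 0, 0, 6] sum 23, len 6
add 7: [5, 8, 4, 0, 0, 6, 7] sum 30, len 7
add 6: [4, 0, 0, 6, 7, 6] sum 23, len 6
add 0: [4, 0, 0, 6, 7, 6, 0] sum 23, len 7
add 1: [4, 0, 0, 6, 7, 6, 0, 1] sum 24, len 8
add 3: [4, 0, 0, 6, 7, 6, 0, 1, 3] sum 27, len 9
add 0: [4, 0, 0, 6, 7, 6, 0, 1, 3, 0] sum 27, len 10
Longest length seen: 10.

10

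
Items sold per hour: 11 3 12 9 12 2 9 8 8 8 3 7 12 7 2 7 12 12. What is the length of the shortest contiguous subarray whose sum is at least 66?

Extend right; whenever the sum reaches 66, record the length and shrink from the left:
add 11: running sum 11 < 66
add 3: running sum 14 < 66
add 12: running sum 26 < 66
add 9: running sum 35 < 66
add 12: running sum 47 < 66
add 2: running sum 49 < 66
add 9: running sum 58 < 66
end 7: [11, 3, 12, 9, 12, 2, 9, 8] sum 66, len 8
end 8: [11, 3, 12, 9, 12, 2, 9, 8, 8] sum 74, len 9
end 9: [12, 9, 12, 2, 9, 8, 8, 8] sum 68, len 8
end 10: [12, 9, 12, 2, 9, 8, 8, 8, 3] sum 71, len 9
end 11: [9, 12, 2, 9, 8, 8, 8, 3, 7] sum 66, len 9
end 12: [12, 2, 9, 8, 8, 8, 3, 7, 12] sum 69, len 9
end 13: [12, 2, 9, 8, 8, 8, 3, 7, 12, 7] sum 76, len 10
end 14: [2, 9, 8, 8, 8, 3, 7, 12, 7, 2] sum 66, len 10
end 15: [9, 8, 8, 8, 3, 7, 12, 7, 2, 7] sum 71, len 10
end 16: [8, 8, 3, 7, 12, 7, 2, 7, 12] sum 66, len 9
end 17: [8, 3, 7, 12, 7, 2, 7, 12, 12] sum 70, len 9
Shortest qualifying length: 8.

8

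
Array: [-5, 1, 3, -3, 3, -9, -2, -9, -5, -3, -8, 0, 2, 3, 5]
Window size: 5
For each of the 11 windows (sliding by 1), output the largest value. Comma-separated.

[-5, 1, 3, -3, 3] → max 3
[1, 3, -3, 3, -9] → max 3
[3, -3, 3, -9, -2] → max 3
[-3, 3, -9, -2, -9] → max 3
[3, -9, -2, -9, -5] → max 3
[-9, -2, -9, -5, -3] → max -2
[-2, -9, -5, -3, -8] → max -2
[-9, -5, -3, -8, 0] → max 0
[-5, -3, -8, 0, 2] → max 2
[-3, -8, 0, 2, 3] → max 3
[-8, 0, 2, 3, 5] → max 5

3, 3, 3, 3, 3, -2, -2, 0, 2, 3, 5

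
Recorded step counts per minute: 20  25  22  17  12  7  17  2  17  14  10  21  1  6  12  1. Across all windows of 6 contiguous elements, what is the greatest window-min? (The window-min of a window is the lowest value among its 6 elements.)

7

(20, 25, 22, 17, 12, 7) → min 7
(25, 22, 17, 12, 7, 17) → min 7
(22, 17, 12, 7, 17, 2) → min 2
(17, 12, 7, 17, 2, 17) → min 2
(12, 7, 17, 2, 17, 14) → min 2
(7, 17, 2, 17, 14, 10) → min 2
(17, 2, 17, 14, 10, 21) → min 2
(2, 17, 14, 10, 21, 1) → min 1
(17, 14, 10, 21, 1, 6) → min 1
(14, 10, 21, 1, 6, 12) → min 1
(10, 21, 1, 6, 12, 1) → min 1
Greatest of these is 7.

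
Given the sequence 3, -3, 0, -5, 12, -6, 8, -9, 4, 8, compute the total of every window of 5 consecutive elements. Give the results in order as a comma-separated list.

Sliding a size-5 window across the 10 values:
(3, -3, 0, -5, 12) → sum 7
(-3, 0, -5, 12, -6) → sum -2
(0, -5, 12, -6, 8) → sum 9
(-5, 12, -6, 8, -9) → sum 0
(12, -6, 8, -9, 4) → sum 9
(-6, 8, -9, 4, 8) → sum 5

7, -2, 9, 0, 9, 5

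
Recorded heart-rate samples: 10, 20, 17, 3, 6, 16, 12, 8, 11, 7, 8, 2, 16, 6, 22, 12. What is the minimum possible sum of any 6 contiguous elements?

Each size-6 window and its sum:
[10, 20, 17, 3, 6, 16] → sum 72
[20, 17, 3, 6, 16, 12] → sum 74
[17, 3, 6, 16, 12, 8] → sum 62
[3, 6, 16, 12, 8, 11] → sum 56
[6, 16, 12, 8, 11, 7] → sum 60
[16, 12, 8, 11, 7, 8] → sum 62
[12, 8, 11, 7, 8, 2] → sum 48
[8, 11, 7, 8, 2, 16] → sum 52
[11, 7, 8, 2, 16, 6] → sum 50
[7, 8, 2, 16, 6, 22] → sum 61
[8, 2, 16, 6, 22, 12] → sum 66
Minimum of these is 48.

48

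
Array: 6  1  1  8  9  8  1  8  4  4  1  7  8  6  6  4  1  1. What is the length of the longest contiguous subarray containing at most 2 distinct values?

3

Extend right; when distinct count exceeds 2, shrink from the left:
add 6: window [6] (1 distinct), len 1
add 1: window [6, 1] (2 distinct), len 2
add 1: window [6, 1, 1] (2 distinct), len 3
add 8: window [1, 1, 8] (2 distinct), len 3
add 9: window [8, 9] (2 distinct), len 2
add 8: window [8, 9, 8] (2 distinct), len 3
add 1: window [8, 1] (2 distinct), len 2
add 8: window [8, 1, 8] (2 distinct), len 3
add 4: window [8, 4] (2 distinct), len 2
add 4: window [8, 4, 4] (2 distinct), len 3
add 1: window [4, 4, 1] (2 distinct), len 3
add 7: window [1, 7] (2 distinct), len 2
add 8: window [7, 8] (2 distinct), len 2
add 6: window [8, 6] (2 distinct), len 2
add 6: window [8, 6, 6] (2 distinct), len 3
add 4: window [6, 6, 4] (2 distinct), len 3
add 1: window [4, 1] (2 distinct), len 2
add 1: window [4, 1, 1] (2 distinct), len 3
Longest length with ≤2 distinct: 3.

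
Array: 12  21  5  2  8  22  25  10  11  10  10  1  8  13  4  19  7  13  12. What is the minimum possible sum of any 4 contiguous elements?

[12, 21, 5, 2] → sum 40
[21, 5, 2, 8] → sum 36
[5, 2, 8, 22] → sum 37
[2, 8, 22, 25] → sum 57
[8, 22, 25, 10] → sum 65
[22, 25, 10, 11] → sum 68
[25, 10, 11, 10] → sum 56
[10, 11, 10, 10] → sum 41
[11, 10, 10, 1] → sum 32
[10, 10, 1, 8] → sum 29
[10, 1, 8, 13] → sum 32
[1, 8, 13, 4] → sum 26
[8, 13, 4, 19] → sum 44
[13, 4, 19, 7] → sum 43
[4, 19, 7, 13] → sum 43
[19, 7, 13, 12] → sum 51
Minimum of these is 26.

26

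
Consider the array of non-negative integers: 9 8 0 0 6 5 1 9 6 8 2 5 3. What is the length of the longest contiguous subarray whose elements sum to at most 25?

Extend to the right; shrink from the left whenever the sum exceeds 25:
[9] sum 9 len 1
[9, 8] sum 17 len 2
[9, 8, 0] sum 17 len 3
[9, 8, 0, 0] sum 17 len 4
[9, 8, 0, 0, 6] sum 23 len 5
[8, 0, 0, 6, 5] sum 19 len 5
[8, 0, 0, 6, 5, 1] sum 20 len 6
[0, 0, 6, 5, 1, 9] sum 21 len 6
[5, 1, 9, 6] sum 21 len 4
[1, 9, 6, 8] sum 24 len 4
[9, 6, 8, 2] sum 25 len 4
[6, 8, 2, 5] sum 21 len 4
[6, 8, 2, 5, 3] sum 24 len 5
Longest length seen: 6.

6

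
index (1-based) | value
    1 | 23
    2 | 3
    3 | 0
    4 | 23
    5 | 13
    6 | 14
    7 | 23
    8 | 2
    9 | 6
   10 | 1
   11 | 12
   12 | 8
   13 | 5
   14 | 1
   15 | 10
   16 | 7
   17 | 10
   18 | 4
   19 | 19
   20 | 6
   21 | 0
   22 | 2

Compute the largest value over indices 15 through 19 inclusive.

Elements at indices 15..19: 10, 7, 10, 4, 19
max(10, 7, 10, 4, 19) = 19

19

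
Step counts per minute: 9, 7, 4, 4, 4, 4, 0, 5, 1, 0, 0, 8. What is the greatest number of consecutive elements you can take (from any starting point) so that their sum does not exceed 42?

11

Extend to the right; shrink from the left whenever the sum exceeds 42:
[9] sum 9 len 1
[9, 7] sum 16 len 2
[9, 7, 4] sum 20 len 3
[9, 7, 4, 4] sum 24 len 4
[9, 7, 4, 4, 4] sum 28 len 5
[9, 7, 4, 4, 4, 4] sum 32 len 6
[9, 7, 4, 4, 4, 4, 0] sum 32 len 7
[9, 7, 4, 4, 4, 4, 0, 5] sum 37 len 8
[9, 7, 4, 4, 4, 4, 0, 5, 1] sum 38 len 9
[9, 7, 4, 4, 4, 4, 0, 5, 1, 0] sum 38 len 10
[9, 7, 4, 4, 4, 4, 0, 5, 1, 0, 0] sum 38 len 11
[7, 4, 4, 4, 4, 0, 5, 1, 0, 0, 8] sum 37 len 11
Longest length seen: 11.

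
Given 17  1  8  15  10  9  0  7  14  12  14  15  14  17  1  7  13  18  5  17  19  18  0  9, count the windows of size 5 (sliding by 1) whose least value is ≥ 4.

[17, 1, 8, 15, 10] → min 1
[1, 8, 15, 10, 9] → min 1
[8, 15, 10, 9, 0] → min 0
[15, 10, 9, 0, 7] → min 0
[10, 9, 0, 7, 14] → min 0
[9, 0, 7, 14, 12] → min 0
[0, 7, 14, 12, 14] → min 0
[7, 14, 12, 14, 15] → min 7  ≥ 4 ✓
[14, 12, 14, 15, 14] → min 12  ≥ 4 ✓
[12, 14, 15, 14, 17] → min 12  ≥ 4 ✓
[14, 15, 14, 17, 1] → min 1
[15, 14, 17, 1, 7] → min 1
[14, 17, 1, 7, 13] → min 1
[17, 1, 7, 13, 18] → min 1
[1, 7, 13, 18, 5] → min 1
[7, 13, 18, 5, 17] → min 5  ≥ 4 ✓
[13, 18, 5, 17, 19] → min 5  ≥ 4 ✓
[18, 5, 17, 19, 18] → min 5  ≥ 4 ✓
[5, 17, 19, 18, 0] → min 0
[17, 19, 18, 0, 9] → min 0
6 windows satisfy the condition.

6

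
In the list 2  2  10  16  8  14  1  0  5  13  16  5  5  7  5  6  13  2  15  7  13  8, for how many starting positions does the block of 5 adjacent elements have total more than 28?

16

(2, 2, 10, 16, 8) → sum 38  > 28 ✓
(2, 10, 16, 8, 14) → sum 50  > 28 ✓
(10, 16, 8, 14, 1) → sum 49  > 28 ✓
(16, 8, 14, 1, 0) → sum 39  > 28 ✓
(8, 14, 1, 0, 5) → sum 28
(14, 1, 0, 5, 13) → sum 33  > 28 ✓
(1, 0, 5, 13, 16) → sum 35  > 28 ✓
(0, 5, 13, 16, 5) → sum 39  > 28 ✓
(5, 13, 16, 5, 5) → sum 44  > 28 ✓
(13, 16, 5, 5, 7) → sum 46  > 28 ✓
(16, 5, 5, 7, 5) → sum 38  > 28 ✓
(5, 5, 7, 5, 6) → sum 28
(5, 7, 5, 6, 13) → sum 36  > 28 ✓
(7, 5, 6, 13, 2) → sum 33  > 28 ✓
(5, 6, 13, 2, 15) → sum 41  > 28 ✓
(6, 13, 2, 15, 7) → sum 43  > 28 ✓
(13, 2, 15, 7, 13) → sum 50  > 28 ✓
(2, 15, 7, 13, 8) → sum 45  > 28 ✓
16 windows satisfy the condition.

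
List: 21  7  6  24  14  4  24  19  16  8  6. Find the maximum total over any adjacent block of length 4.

[21, 7, 6, 24] → sum 58
[7, 6, 24, 14] → sum 51
[6, 24, 14, 4] → sum 48
[24, 14, 4, 24] → sum 66
[14, 4, 24, 19] → sum 61
[4, 24, 19, 16] → sum 63
[24, 19, 16, 8] → sum 67
[19, 16, 8, 6] → sum 49
Maximum of these is 67.

67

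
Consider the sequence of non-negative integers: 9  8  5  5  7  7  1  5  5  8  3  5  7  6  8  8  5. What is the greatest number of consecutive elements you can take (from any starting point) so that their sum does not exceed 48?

Extend to the right; shrink from the left whenever the sum exceeds 48:
add 9: [9] sum 9, len 1
add 8: [9, 8] sum 17, len 2
add 5: [9, 8, 5] sum 22, len 3
add 5: [9, 8, 5, 5] sum 27, len 4
add 7: [9, 8, 5, 5, 7] sum 34, len 5
add 7: [9, 8, 5, 5, 7, 7] sum 41, len 6
add 1: [9, 8, 5, 5, 7, 7, 1] sum 42, len 7
add 5: [9, 8, 5, 5, 7, 7, 1, 5] sum 47, len 8
add 5: [8, 5, 5, 7, 7, 1, 5, 5] sum 43, len 8
add 8: [5, 5, 7, 7, 1, 5, 5, 8] sum 43, len 8
add 3: [5, 5, 7, 7, 1, 5, 5, 8, 3] sum 46, len 9
add 5: [5, 7, 7, 1, 5, 5, 8, 3, 5] sum 46, len 9
add 7: [7, 7, 1, 5, 5, 8, 3, 5, 7] sum 48, len 9
add 6: [7, 1, 5, 5, 8, 3, 5, 7, 6] sum 47, len 9
add 8: [1, 5, 5, 8, 3, 5, 7, 6, 8] sum 48, len 9
add 8: [8, 3, 5, 7, 6, 8, 8] sum 45, len 7
add 5: [3, 5, 7, 6, 8, 8, 5] sum 42, len 7
Longest length seen: 9.

9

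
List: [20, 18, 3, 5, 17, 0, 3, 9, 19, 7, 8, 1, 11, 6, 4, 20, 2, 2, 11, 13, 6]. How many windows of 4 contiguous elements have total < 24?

1

[20, 18, 3, 5] → sum 46
[18, 3, 5, 17] → sum 43
[3, 5, 17, 0] → sum 25
[5, 17, 0, 3] → sum 25
[17, 0, 3, 9] → sum 29
[0, 3, 9, 19] → sum 31
[3, 9, 19, 7] → sum 38
[9, 19, 7, 8] → sum 43
[19, 7, 8, 1] → sum 35
[7, 8, 1, 11] → sum 27
[8, 1, 11, 6] → sum 26
[1, 11, 6, 4] → sum 22  < 24 ✓
[11, 6, 4, 20] → sum 41
[6, 4, 20, 2] → sum 32
[4, 20, 2, 2] → sum 28
[20, 2, 2, 11] → sum 35
[2, 2, 11, 13] → sum 28
[2, 11, 13, 6] → sum 32
1 window satisfy the condition.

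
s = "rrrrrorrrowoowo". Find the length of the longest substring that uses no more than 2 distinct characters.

add r: window [r] (1 distinct), len 1
add r: window [r, r] (1 distinct), len 2
add r: window [r, r, r] (1 distinct), len 3
add r: window [r, r, r, r] (1 distinct), len 4
add r: window [r, r, r, r, r] (1 distinct), len 5
add o: window [r, r, r, r, r, o] (2 distinct), len 6
add r: window [r, r, r, r, r, o, r] (2 distinct), len 7
add r: window [r, r, r, r, r, o, r, r] (2 distinct), len 8
add r: window [r, r, r, r, r, o, r, r, r] (2 distinct), len 9
add o: window [r, r, r, r, r, o, r, r, r, o] (2 distinct), len 10
add w: window [o, w] (2 distinct), len 2
add o: window [o, w, o] (2 distinct), len 3
add o: window [o, w, o, o] (2 distinct), len 4
add w: window [o, w, o, o, w] (2 distinct), len 5
add o: window [o, w, o, o, w, o] (2 distinct), len 6
Longest length with ≤2 distinct: 10.

10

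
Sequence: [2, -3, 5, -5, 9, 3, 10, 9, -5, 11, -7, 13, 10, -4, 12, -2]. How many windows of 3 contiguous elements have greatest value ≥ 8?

[2, -3, 5] → max 5
[-3, 5, -5] → max 5
[5, -5, 9] → max 9  ≥ 8 ✓
[-5, 9, 3] → max 9  ≥ 8 ✓
[9, 3, 10] → max 10  ≥ 8 ✓
[3, 10, 9] → max 10  ≥ 8 ✓
[10, 9, -5] → max 10  ≥ 8 ✓
[9, -5, 11] → max 11  ≥ 8 ✓
[-5, 11, -7] → max 11  ≥ 8 ✓
[11, -7, 13] → max 13  ≥ 8 ✓
[-7, 13, 10] → max 13  ≥ 8 ✓
[13, 10, -4] → max 13  ≥ 8 ✓
[10, -4, 12] → max 12  ≥ 8 ✓
[-4, 12, -2] → max 12  ≥ 8 ✓
12 windows satisfy the condition.

12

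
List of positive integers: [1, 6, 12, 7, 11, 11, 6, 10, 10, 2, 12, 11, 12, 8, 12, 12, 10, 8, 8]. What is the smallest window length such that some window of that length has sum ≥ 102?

11

add 1: running sum 1 < 102
add 6: running sum 7 < 102
add 12: running sum 19 < 102
add 7: running sum 26 < 102
add 11: running sum 37 < 102
add 11: running sum 48 < 102
add 6: running sum 54 < 102
add 10: running sum 64 < 102
add 10: running sum 74 < 102
add 2: running sum 76 < 102
add 12: running sum 88 < 102
add 11: running sum 99 < 102
add 12: shortest ending here [12, 7, 11, 11, 6, 10, 10, 2, 12, 11, 12] sum 104, len 11
add 8: shortest ending here [12, 7, 11, 11, 6, 10, 10, 2, 12, 11, 12, 8] sum 112, len 12
add 12: shortest ending here [11, 11, 6, 10, 10, 2, 12, 11, 12, 8, 12] sum 105, len 11
add 12: shortest ending here [11, 6, 10, 10, 2, 12, 11, 12, 8, 12, 12] sum 106, len 11
add 10: shortest ending here [6, 10, 10, 2, 12, 11, 12, 8, 12, 12, 10] sum 105, len 11
add 8: shortest ending here [10, 10, 2, 12, 11, 12, 8, 12, 12, 10, 8] sum 107, len 11
add 8: shortest ending here [10, 2, 12, 11, 12, 8, 12, 12, 10, 8, 8] sum 105, len 11
Shortest qualifying length: 11.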